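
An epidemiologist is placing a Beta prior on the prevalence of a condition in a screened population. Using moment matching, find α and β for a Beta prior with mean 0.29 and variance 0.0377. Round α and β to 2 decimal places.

Write ν = α+β; then α = μν and Var = μ(1−μ)/(ν+1).
ν = μ(1−μ)/Var − 1 = 0.2059/0.0377 − 1 = 4.4615.
α = 0.29·4.4615 = 1.29, β = 0.71·4.4615 = 3.17.

α = 1.29, β = 3.17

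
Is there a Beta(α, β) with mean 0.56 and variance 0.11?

Yes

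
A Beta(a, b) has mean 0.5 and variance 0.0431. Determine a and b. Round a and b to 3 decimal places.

a = 2.400, b = 2.400

Write ν = a+b; then a = μν and Var = μ(1−μ)/(ν+1).
ν = μ(1−μ)/Var − 1 = 0.25/0.0431 − 1 = 4.8005.
a = 0.5·4.8005 = 2.400, b = 0.5·4.8005 = 2.400.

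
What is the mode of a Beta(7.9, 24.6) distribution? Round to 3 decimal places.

0.226

The density x^(α−1)(1−x)^(β−1) is maximised at (α−1)/(α+β−2) = 6.9/30.5 = 0.226.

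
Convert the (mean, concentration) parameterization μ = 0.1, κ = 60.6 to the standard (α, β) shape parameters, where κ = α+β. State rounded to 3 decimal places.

α = 6.060, β = 54.540

Split κ in proportion μ : (1−μ): α = 0.1·60.6 = 6.060, β = 60.6 − 6.060 = 54.540.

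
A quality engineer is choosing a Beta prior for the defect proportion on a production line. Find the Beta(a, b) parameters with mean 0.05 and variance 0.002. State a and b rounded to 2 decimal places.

a = 1.14, b = 21.61

Write ν = a+b; then a = μν and Var = μ(1−μ)/(ν+1).
ν = μ(1−μ)/Var − 1 = 0.0475/0.002 − 1 = 22.7500.
a = 0.05·22.7500 = 1.14, b = 0.95·22.7500 = 21.61.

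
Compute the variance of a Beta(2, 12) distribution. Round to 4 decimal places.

Var = αβ/[(α+β)²(α+β+1)] = (2×12)/(14²×15) = 24/2940 = 0.0082.

0.0082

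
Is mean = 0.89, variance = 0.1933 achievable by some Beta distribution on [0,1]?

The Beta variance bound is σ² < μ(1−μ).
Here μ(1−μ) = 0.89×0.11 = 0.0979, and 0.1933 ≥ 0.0979.

No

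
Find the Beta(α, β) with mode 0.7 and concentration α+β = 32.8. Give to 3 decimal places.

α = 22.560, β = 10.240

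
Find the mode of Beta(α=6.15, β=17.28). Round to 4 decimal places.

0.2403

With α,β > 1, mode = (α−1)/(α+β−2) = 5.15/21.43 = 0.2403.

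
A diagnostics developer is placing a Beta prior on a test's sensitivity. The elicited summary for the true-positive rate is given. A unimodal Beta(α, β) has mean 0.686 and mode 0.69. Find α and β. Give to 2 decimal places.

α = 65.17, β = 29.83

With s = α+β: μ = α/s and mode = (α−1)/(s−2). Eliminating α = μs,
μs − 1 = m(s−2) ⇒ s(μ−m) = 1−2m ⇒ s = -0.38/-0.004 = 95.0000.
So α = μs = 65.17, β = (1−μ)s = 29.83.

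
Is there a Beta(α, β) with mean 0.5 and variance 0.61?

No

For any Beta, Var(X) < E[X]·(1−E[X]).
Here μ(1−μ) = 0.5×0.5 = 0.25, and 0.61 ≥ 0.25.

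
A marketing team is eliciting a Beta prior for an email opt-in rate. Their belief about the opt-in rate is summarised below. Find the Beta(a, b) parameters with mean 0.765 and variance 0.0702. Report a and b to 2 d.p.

a = 1.19, b = 0.37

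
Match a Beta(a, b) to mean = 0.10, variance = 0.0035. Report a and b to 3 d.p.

Let s = a+b. The Beta variance is μ(1−μ)/(s+1).
So s+1 = μ(1−μ)/σ² = (0.10×0.90)/0.0035 = 0.0900/0.0035 = 25.7143, giving s = 24.7143.
Then a = μs = 0.10×24.7143 = 2.471 and b = (1−μ)s = 0.90×24.7143 = 22.243.

a = 2.471, b = 22.243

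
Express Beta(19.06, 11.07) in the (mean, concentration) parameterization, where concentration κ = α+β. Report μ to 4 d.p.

μ = 0.6326, κ = 30.13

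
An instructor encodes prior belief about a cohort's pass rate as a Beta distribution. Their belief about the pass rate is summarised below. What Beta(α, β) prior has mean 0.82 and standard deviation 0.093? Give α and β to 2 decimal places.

α = 13.17, β = 2.89

First σ² = 0.008649. Setting α = μn, β = (1−μ)n with n = α+β,
μ(1−μ)/(n+1) = 0.008649 ⇒ n+1 = 0.1476/0.008649 = 17.0656 ⇒ n = 16.0656.
Hence α = 0.82×16.0656 = 13.17, β = 0.18×16.0656 = 2.89.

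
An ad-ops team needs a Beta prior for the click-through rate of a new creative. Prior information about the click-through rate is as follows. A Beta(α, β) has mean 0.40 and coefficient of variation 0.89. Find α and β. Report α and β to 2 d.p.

α = 0.36, β = 0.54

Var = (CV·μ)² = (0.89×0.40)² = 0.126736.
α+β = μ(1−μ)/Var − 1 = 0.2400/0.126736 − 1 = 0.8937.
Thus α = 0.40·0.8937 = 0.36 and β = 0.60·0.8937 = 0.54.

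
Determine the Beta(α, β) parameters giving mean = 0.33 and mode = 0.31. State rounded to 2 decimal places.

α = 6.27, β = 12.73

With s = α+β: μ = α/s and mode = (α−1)/(s−2). Eliminating α = μs,
μs − 1 = m(s−2) ⇒ s(μ−m) = 1−2m ⇒ s = 0.38/0.02 = 19.0000.
So α = μs = 6.27, β = (1−μ)s = 12.73.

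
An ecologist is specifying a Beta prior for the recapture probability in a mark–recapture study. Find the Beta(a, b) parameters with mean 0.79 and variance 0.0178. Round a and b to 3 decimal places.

a = 6.573, b = 1.747

Let s = a+b. The Beta variance is μ(1−μ)/(s+1).
So s+1 = μ(1−μ)/σ² = (0.79×0.21)/0.0178 = 0.1659/0.0178 = 9.3202, giving s = 8.3202.
Then a = μs = 0.79×8.3202 = 6.573 and b = (1−μ)s = 0.21×8.3202 = 1.747.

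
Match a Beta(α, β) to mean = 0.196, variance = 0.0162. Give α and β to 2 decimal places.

Write ν = α+β; then α = μν and Var = μ(1−μ)/(ν+1).
ν = μ(1−μ)/Var − 1 = 0.157584/0.0162 − 1 = 8.7274.
α = 0.196·8.7274 = 1.71, β = 0.804·8.7274 = 7.02.

α = 1.71, β = 7.02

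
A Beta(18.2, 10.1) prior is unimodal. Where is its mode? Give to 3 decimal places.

0.654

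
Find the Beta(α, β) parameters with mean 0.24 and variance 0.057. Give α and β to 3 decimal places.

α = 0.528, β = 1.672

By moment matching, α+β = μ(1−μ)/σ² − 1 = (0.24·0.76)/0.057 − 1 = 3.2000 − 1 = 2.2000.
Since α/(α+β) = μ, α = 0.24·2.2000 = 0.528 and β = 0.76·2.2000 = 1.672.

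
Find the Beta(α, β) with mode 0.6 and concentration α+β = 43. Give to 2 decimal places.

α = 25.60, β = 17.40

Since the density peak of Beta(α,β) is at (α−1)/(α+β−2),
α = 1 + 0.6(43−2) = 25.60 and β = 43 − 25.60 = 17.40.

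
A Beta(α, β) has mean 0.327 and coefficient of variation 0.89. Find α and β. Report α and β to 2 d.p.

Var = (CV·μ)² = (0.89×0.327)² = 0.084698.
α+β = μ(1−μ)/Var − 1 = 0.220071/0.084698 − 1 = 1.5983.
Thus α = 0.327·1.5983 = 0.52 and β = 0.673·1.5983 = 1.08.

α = 0.52, β = 1.08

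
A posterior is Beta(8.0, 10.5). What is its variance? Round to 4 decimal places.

0.0126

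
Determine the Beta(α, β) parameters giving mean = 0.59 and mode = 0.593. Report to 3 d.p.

Let s = α+β. Mean gives α = μs = 0.59s; mode gives (α−1)/(s−2) = 0.593.
Substituting: 0.59s − 1 = 0.593(s−2) = 0.593s − 1.186, so -0.003s = -0.186 and s = 62.0000.
Then α = 0.59×62.0000 = 36.580 and β = s−α = 25.420.

α = 36.580, β = 25.420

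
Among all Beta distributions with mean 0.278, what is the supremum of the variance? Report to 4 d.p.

Var = μ(1−μ)/(α+β+1), which approaches μ(1−μ) as α+β → 0.
So the supremum is μ(1−μ) = 0.278×0.722 = 0.2007.

0.2007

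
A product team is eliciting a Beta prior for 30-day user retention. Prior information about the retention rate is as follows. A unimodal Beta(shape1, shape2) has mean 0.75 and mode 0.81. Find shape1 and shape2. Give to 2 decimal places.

With s = shape1+shape2: μ = shape1/s and mode = (shape1−1)/(s−2). Eliminating shape1 = μs,
μs − 1 = m(s−2) ⇒ s(μ−m) = 1−2m ⇒ s = -0.62/-0.06 = 10.3333.
So shape1 = μs = 7.75, shape2 = (1−μ)s = 2.58.

shape1 = 7.75, shape2 = 2.58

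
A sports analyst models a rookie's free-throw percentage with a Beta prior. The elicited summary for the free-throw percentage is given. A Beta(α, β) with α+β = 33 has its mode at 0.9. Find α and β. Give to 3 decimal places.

α = 28.900, β = 4.100

For α,β>1 the mode is (α−1)/(α+β−2), so α = mode·(κ−2)+1 = 0.9×31+1 = 28.900.
And β = (1−mode)·(κ−2)+1 = 0.1×31+1 = 4.100.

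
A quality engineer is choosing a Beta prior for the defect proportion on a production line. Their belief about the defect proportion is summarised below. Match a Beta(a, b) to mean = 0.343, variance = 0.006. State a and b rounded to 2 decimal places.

By moment matching, a+b = μ(1−μ)/σ² − 1 = (0.343·0.657)/0.006 − 1 = 37.5585 − 1 = 36.5585.
Since a/(a+b) = μ, a = 0.343·36.5585 = 12.54 and b = 0.657·36.5585 = 24.02.

a = 12.54, b = 24.02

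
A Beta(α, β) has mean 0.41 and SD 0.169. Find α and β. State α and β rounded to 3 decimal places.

α = 3.063, β = 4.407

First σ² = 0.028561. Setting α = μn, β = (1−μ)n with n = α+β,
μ(1−μ)/(n+1) = 0.028561 ⇒ n+1 = 0.2419/0.028561 = 8.4696 ⇒ n = 7.4696.
Hence α = 0.41×7.4696 = 3.063, β = 0.59×7.4696 = 4.407.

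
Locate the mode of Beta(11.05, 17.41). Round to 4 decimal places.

With α,β > 1, mode = (α−1)/(α+β−2) = 10.05/26.46 = 0.3798.

0.3798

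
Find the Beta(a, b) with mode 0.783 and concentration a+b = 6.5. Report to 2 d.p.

a = 4.52, b = 1.98

Mode = (a−1)/(κ−2) with κ = a+b, so a−1 = 0.783·4.5 = 3.52.
a = 4.52; b = κ − a = 1.98.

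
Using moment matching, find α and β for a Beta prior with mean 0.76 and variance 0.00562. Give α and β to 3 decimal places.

α = 23.906, β = 7.549

Let s = α+β. The Beta variance is μ(1−μ)/(s+1).
So s+1 = μ(1−μ)/σ² = (0.76×0.24)/0.00562 = 0.1824/0.00562 = 32.4555, giving s = 31.4555.
Then α = μs = 0.76×31.4555 = 23.906 and β = (1−μ)s = 0.24×31.4555 = 7.549.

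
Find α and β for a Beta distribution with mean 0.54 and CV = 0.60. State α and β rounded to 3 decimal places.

α = 0.738, β = 0.628

Var = (CV·μ)² = (0.60×0.54)² = 0.104976.
α+β = μ(1−μ)/Var − 1 = 0.2484/0.104976 − 1 = 1.3663.
Thus α = 0.54·1.3663 = 0.738 and β = 0.46·1.3663 = 0.628.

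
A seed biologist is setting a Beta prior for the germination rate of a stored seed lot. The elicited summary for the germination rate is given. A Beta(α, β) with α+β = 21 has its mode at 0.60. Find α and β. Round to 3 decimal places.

Since the density peak of Beta(α,β) is at (α−1)/(α+β−2),
α = 1 + 0.60(21−2) = 12.400 and β = 21 − 12.400 = 8.600.

α = 12.400, β = 8.600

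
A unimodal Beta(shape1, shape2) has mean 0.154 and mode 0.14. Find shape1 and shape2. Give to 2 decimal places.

Let s = shape1+shape2. Mean gives shape1 = μs = 0.154s; mode gives (shape1−1)/(s−2) = 0.14.
Substituting: 0.154s − 1 = 0.14(s−2) = 0.14s − 0.28, so 0.014s = 0.72 and s = 51.4286.
Then shape1 = 0.154×51.4286 = 7.92 and shape2 = s−shape1 = 43.51.

shape1 = 7.92, shape2 = 43.51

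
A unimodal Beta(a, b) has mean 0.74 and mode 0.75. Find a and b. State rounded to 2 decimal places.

a = 37.00, b = 13.00

With s = a+b: μ = a/s and mode = (a−1)/(s−2). Eliminating a = μs,
μs − 1 = m(s−2) ⇒ s(μ−m) = 1−2m ⇒ s = -0.50/-0.01 = 50.0000.
So a = μs = 37.00, b = (1−μ)s = 13.00.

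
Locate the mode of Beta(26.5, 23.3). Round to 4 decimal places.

0.5335

The density x^(α−1)(1−x)^(β−1) is maximised at (α−1)/(α+β−2) = 25.5/47.8 = 0.5335.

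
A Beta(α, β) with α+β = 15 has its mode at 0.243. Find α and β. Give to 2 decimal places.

Mode = (α−1)/(κ−2) with κ = α+β, so α−1 = 0.243·13 = 3.16.
α = 4.16; β = κ − α = 10.84.

α = 4.16, β = 10.84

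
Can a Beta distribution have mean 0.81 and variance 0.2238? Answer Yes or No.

No

For any Beta, Var(X) < E[X]·(1−E[X]).
Here μ(1−μ) = 0.81×0.19 = 0.1539, and 0.2238 ≥ 0.1539.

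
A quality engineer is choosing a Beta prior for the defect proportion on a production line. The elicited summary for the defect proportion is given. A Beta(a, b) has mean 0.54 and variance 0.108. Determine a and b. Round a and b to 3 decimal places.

a = 0.702, b = 0.598

Let s = a+b. The Beta variance is μ(1−μ)/(s+1).
So s+1 = μ(1−μ)/σ² = (0.54×0.46)/0.108 = 0.2484/0.108 = 2.3000, giving s = 1.3000.
Then a = μs = 0.54×1.3000 = 0.702 and b = (1−μ)s = 0.46×1.3000 = 0.598.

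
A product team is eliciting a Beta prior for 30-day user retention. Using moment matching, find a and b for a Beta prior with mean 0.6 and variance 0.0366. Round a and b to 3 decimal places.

a = 3.334, b = 2.223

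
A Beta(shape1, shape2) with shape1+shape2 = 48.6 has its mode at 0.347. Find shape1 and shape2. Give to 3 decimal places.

Mode = (shape1−1)/(κ−2) with κ = shape1+shape2, so shape1−1 = 0.347·46.6 = 16.170.
shape1 = 17.170; shape2 = κ − shape1 = 31.430.

shape1 = 17.170, shape2 = 31.430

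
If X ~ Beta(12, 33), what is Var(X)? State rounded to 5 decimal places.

μ = 12/45 = 0.266667; Var = μ(1−μ)/(α+β+1) = 0.1955556/46 = 0.00425.

0.00425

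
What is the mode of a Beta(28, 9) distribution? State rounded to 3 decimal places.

0.771

The density x^(α−1)(1−x)^(β−1) is maximised at (α−1)/(α+β−2) = 27/35 = 0.771.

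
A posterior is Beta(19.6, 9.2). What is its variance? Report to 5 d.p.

0.00730

μ = 19.6/28.8 = 0.680556; Var = μ(1−μ)/(α+β+1) = 0.2173997/29.8 = 0.00730.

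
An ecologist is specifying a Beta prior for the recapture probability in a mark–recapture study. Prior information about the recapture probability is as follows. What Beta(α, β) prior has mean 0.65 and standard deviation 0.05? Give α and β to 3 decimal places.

α = 58.500, β = 31.500

σ² = 0.05² = 0.0025.
With s = α+β, Var = μ(1−μ)/(s+1), so s+1 = (0.65×0.35)/0.0025 = 91.0000 and s = 90.0000.
α = μs = 58.500, β = (1−μ)s = 31.500.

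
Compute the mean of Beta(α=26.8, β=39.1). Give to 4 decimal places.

The Beta mean is α/(α+β) = 26.8/(26.8+39.1) = 0.4067.

0.4067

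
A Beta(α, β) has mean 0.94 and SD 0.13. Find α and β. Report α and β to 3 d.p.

σ² = 0.13² = 0.0169.
With s = α+β, Var = μ(1−μ)/(s+1), so s+1 = (0.94×0.06)/0.0169 = 3.3373 and s = 2.3373.
α = μs = 2.197, β = (1−μ)s = 0.140.

α = 2.197, β = 0.140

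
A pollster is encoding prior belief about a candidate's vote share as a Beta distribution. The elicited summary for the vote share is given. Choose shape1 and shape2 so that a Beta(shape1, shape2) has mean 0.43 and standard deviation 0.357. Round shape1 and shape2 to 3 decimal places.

Variance = 0.357² = 0.127449. The moment-matching identity shape1+shape2 = μ(1−μ)/Var − 1 gives
shape1+shape2 = 0.2451/0.127449 − 1 = 0.9231, so shape1 = μ·0.9231 = 0.397 and shape2 = (1−μ)·0.9231 = 0.526.

shape1 = 0.397, shape2 = 0.526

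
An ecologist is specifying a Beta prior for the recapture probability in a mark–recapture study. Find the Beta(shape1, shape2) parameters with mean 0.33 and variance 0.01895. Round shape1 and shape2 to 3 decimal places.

By moment matching, shape1+shape2 = μ(1−μ)/σ² − 1 = (0.33·0.67)/0.01895 − 1 = 11.6675 − 1 = 10.6675.
Since shape1/(shape1+shape2) = μ, shape1 = 0.33·10.6675 = 3.520 and shape2 = 0.67·10.6675 = 7.147.

shape1 = 3.520, shape2 = 7.147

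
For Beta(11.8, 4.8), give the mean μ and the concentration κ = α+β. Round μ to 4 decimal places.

μ = 0.7108, κ = 16.6

κ = α+β = 11.8+4.8 = 16.6; μ = α/κ = 11.8/16.6 = 0.7108.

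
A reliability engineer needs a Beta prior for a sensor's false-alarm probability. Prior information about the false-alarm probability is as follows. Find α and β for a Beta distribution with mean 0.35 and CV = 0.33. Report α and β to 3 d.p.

α = 5.619, β = 10.435

σ = CV·μ = 0.33×0.35 = 0.11550, so σ² = 0.013340.
s+1 = μ(1−μ)/σ² = 0.2275/0.013340 = 17.0537, so s = α+β = 16.0537.
α = μs = 5.619, β = (1−μ)s = 10.435.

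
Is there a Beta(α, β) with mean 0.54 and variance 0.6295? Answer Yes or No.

For any Beta, Var(X) < E[X]·(1−E[X]).
Here μ(1−μ) = 0.54×0.46 = 0.2484, and 0.6295 ≥ 0.2484.

No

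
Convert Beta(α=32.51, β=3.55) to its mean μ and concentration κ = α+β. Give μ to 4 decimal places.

μ = 0.9016, κ = 36.06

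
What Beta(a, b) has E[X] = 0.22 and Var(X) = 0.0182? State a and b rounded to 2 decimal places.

a = 1.85, b = 6.57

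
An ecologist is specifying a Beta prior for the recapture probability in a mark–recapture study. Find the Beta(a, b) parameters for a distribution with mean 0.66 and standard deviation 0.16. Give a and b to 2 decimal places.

a = 5.13, b = 2.64

σ² = 0.16² = 0.0256.
With s = a+b, Var = μ(1−μ)/(s+1), so s+1 = (0.66×0.34)/0.0256 = 8.7656 and s = 7.7656.
a = μs = 5.13, b = (1−μ)s = 2.64.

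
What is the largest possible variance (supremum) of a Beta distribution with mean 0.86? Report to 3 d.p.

0.120

Var = μ(1−μ)/(α+β+1), which approaches μ(1−μ) as α+β → 0.
So the supremum is μ(1−μ) = 0.86×0.14 = 0.120.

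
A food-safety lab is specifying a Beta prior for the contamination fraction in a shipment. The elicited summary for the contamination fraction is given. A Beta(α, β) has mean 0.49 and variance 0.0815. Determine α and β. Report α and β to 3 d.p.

α = 1.012, β = 1.054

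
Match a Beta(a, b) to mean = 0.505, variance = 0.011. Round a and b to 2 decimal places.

By moment matching, a+b = μ(1−μ)/σ² − 1 = (0.505·0.495)/0.011 − 1 = 22.7250 − 1 = 21.7250.
Since a/(a+b) = μ, a = 0.505·21.7250 = 10.97 and b = 0.495·21.7250 = 10.75.

a = 10.97, b = 10.75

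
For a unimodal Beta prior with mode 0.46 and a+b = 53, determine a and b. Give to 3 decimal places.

a = 24.460, b = 28.540

Since the density peak of Beta(a,b) is at (a−1)/(a+b−2),
a = 1 + 0.46(53−2) = 24.460 and b = 53 − 24.460 = 28.540.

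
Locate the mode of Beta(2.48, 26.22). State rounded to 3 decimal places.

0.055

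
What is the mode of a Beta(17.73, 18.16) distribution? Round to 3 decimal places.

The density x^(α−1)(1−x)^(β−1) is maximised at (α−1)/(α+β−2) = 16.73/33.89 = 0.494.

0.494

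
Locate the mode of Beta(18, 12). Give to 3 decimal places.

The density x^(α−1)(1−x)^(β−1) is maximised at (α−1)/(α+β−2) = 17/28 = 0.607.

0.607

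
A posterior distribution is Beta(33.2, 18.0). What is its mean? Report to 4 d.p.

0.6484

E[X] = α/(α+β) = 33.2/51.2 = 0.6484.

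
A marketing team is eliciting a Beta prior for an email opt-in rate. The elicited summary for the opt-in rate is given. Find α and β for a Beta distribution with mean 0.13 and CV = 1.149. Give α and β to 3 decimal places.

α = 0.529, β = 3.540

Var = (CV·μ)² = (1.149×0.13)² = 0.022311.
α+β = μ(1−μ)/Var − 1 = 0.1131/0.022311 − 1 = 4.0692.
Thus α = 0.13·4.0692 = 0.529 and β = 0.87·4.0692 = 3.540.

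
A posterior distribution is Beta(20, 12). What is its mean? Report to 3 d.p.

The Beta mean is α/(α+β) = 20/(20+12) = 0.625.

0.625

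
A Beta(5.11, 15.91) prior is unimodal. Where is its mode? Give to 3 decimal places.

With α,β > 1, mode = (α−1)/(α+β−2) = 4.11/19.02 = 0.216.

0.216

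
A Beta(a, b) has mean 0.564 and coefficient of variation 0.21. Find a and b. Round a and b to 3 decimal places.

a = 9.323, b = 7.207

σ = CV·μ = 0.21×0.564 = 0.11844, so σ² = 0.014028.
s+1 = μ(1−μ)/σ² = 0.245904/0.014028 = 17.5295, so s = a+b = 16.5295.
a = μs = 9.323, b = (1−μ)s = 7.207.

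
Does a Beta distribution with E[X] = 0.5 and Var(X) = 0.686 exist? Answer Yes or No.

No

A Beta with mean μ has variance μ(1−μ)/(α+β+1) < μ(1−μ).
Here μ(1−μ) = 0.5×0.5 = 0.25, and 0.686 ≥ 0.25.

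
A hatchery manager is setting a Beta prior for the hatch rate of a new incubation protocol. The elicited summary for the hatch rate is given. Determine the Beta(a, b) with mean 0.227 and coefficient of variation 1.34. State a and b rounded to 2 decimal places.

Var = (CV·μ)² = (1.34×0.227)² = 0.092525.
a+b = μ(1−μ)/Var − 1 = 0.175471/0.092525 − 1 = 0.8965.
Thus a = 0.227·0.8965 = 0.20 and b = 0.773·0.8965 = 0.69.

a = 0.20, b = 0.69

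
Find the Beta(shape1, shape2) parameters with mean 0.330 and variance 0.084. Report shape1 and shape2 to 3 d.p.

shape1 = 0.539, shape2 = 1.094

Let s = shape1+shape2. The Beta variance is μ(1−μ)/(s+1).
So s+1 = μ(1−μ)/σ² = (0.330×0.670)/0.084 = 0.221100/0.084 = 2.6321, giving s = 1.6321.
Then shape1 = μs = 0.330×1.6321 = 0.539 and shape2 = (1−μ)s = 0.670×1.6321 = 1.094.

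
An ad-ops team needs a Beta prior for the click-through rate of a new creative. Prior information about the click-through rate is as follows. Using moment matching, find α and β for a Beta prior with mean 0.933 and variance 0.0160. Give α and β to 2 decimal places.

α = 2.71, β = 0.19

By moment matching, α+β = μ(1−μ)/σ² − 1 = (0.933·0.067)/0.0160 − 1 = 3.9069 − 1 = 2.9069.
Since α/(α+β) = μ, α = 0.933·2.9069 = 2.71 and β = 0.067·2.9069 = 0.19.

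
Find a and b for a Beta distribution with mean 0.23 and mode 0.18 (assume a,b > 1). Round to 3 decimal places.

a = 2.944, b = 9.856

Let s = a+b. Mean gives a = μs = 0.23s; mode gives (a−1)/(s−2) = 0.18.
Substituting: 0.23s − 1 = 0.18(s−2) = 0.18s − 0.36, so 0.05s = 0.64 and s = 12.8000.
Then a = 0.23×12.8000 = 2.944 and b = s−a = 9.856.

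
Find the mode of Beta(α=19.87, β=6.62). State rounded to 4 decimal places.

With α,β > 1, mode = (α−1)/(α+β−2) = 18.87/24.49 = 0.7705.

0.7705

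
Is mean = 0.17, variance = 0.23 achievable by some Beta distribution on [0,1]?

A Beta with mean μ has variance μ(1−μ)/(α+β+1) < μ(1−μ).
Here μ(1−μ) = 0.17×0.83 = 0.1411, and 0.23 ≥ 0.1411.

No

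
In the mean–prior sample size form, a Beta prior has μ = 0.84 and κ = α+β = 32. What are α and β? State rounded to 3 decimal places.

α = 26.880, β = 5.120

α = μκ = 0.84×32 = 26.880 and β = (1−μ)κ = 0.16×32 = 5.120.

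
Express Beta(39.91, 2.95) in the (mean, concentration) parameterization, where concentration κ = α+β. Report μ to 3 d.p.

κ = α+β = 39.91+2.95 = 42.86; μ = α/κ = 39.91/42.86 = 0.931.

μ = 0.931, κ = 42.86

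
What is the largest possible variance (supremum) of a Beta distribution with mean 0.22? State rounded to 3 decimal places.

Var = μ(1−μ)/(α+β+1), which approaches μ(1−μ) as α+β → 0.
So the supremum is μ(1−μ) = 0.22×0.78 = 0.172.

0.172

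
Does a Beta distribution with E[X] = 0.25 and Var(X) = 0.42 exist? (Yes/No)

The Beta variance bound is σ² < μ(1−μ).
Here μ(1−μ) = 0.25×0.75 = 0.1875, and 0.42 ≥ 0.1875.

No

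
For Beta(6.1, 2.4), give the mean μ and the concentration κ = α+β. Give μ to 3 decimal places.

κ = α+β = 6.1+2.4 = 8.5; μ = α/κ = 6.1/8.5 = 0.718.

μ = 0.718, κ = 8.5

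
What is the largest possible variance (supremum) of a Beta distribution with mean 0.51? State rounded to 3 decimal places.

Var = μ(1−μ)/(α+β+1), which approaches μ(1−μ) as α+β → 0.
So the supremum is μ(1−μ) = 0.51×0.49 = 0.250.

0.250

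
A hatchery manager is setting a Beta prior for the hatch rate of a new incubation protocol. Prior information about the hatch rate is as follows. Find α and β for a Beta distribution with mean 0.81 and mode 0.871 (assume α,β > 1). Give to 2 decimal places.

With s = α+β: μ = α/s and mode = (α−1)/(s−2). Eliminating α = μs,
μs − 1 = m(s−2) ⇒ s(μ−m) = 1−2m ⇒ s = -0.742/-0.061 = 12.1639.
So α = μs = 9.85, β = (1−μ)s = 2.31.

α = 9.85, β = 2.31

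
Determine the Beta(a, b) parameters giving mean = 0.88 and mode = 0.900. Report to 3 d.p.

a = 35.200, b = 4.800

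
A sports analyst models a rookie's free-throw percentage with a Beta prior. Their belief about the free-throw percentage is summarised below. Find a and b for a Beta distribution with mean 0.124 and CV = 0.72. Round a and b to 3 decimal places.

a = 1.566, b = 11.062

Var = (CV·μ)² = (0.72×0.124)² = 0.007971.
a+b = μ(1−μ)/Var − 1 = 0.108624/0.007971 − 1 = 12.6275.
Thus a = 0.124·12.6275 = 1.566 and b = 0.876·12.6275 = 11.062.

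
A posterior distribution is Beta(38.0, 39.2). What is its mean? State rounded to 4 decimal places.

E[X] = α/(α+β) = 38.0/77.2 = 0.4922.

0.4922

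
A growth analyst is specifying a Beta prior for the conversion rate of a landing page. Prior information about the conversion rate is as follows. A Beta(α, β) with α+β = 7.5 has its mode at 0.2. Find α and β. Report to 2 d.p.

Mode = (α−1)/(κ−2) with κ = α+β, so α−1 = 0.2·5.5 = 1.10.
α = 2.10; β = κ − α = 5.40.

α = 2.10, β = 5.40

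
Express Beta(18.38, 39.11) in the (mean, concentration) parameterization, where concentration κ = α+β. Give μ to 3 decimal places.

κ = α+β = 18.38+39.11 = 57.49; μ = α/κ = 18.38/57.49 = 0.320.

μ = 0.320, κ = 57.49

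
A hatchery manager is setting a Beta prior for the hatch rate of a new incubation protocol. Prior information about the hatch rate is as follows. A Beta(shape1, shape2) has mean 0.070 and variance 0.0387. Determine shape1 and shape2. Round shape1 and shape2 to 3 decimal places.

Let s = shape1+shape2. The Beta variance is μ(1−μ)/(s+1).
So s+1 = μ(1−μ)/σ² = (0.070×0.930)/0.0387 = 0.065100/0.0387 = 1.6822, giving s = 0.6822.
Then shape1 = μs = 0.070×0.6822 = 0.048 and shape2 = (1−μ)s = 0.930×0.6822 = 0.634.

shape1 = 0.048, shape2 = 0.634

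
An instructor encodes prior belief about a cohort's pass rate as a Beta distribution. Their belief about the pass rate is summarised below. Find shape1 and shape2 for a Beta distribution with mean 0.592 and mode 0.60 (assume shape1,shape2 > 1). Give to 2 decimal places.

shape1 = 14.80, shape2 = 10.20

With s = shape1+shape2: μ = shape1/s and mode = (shape1−1)/(s−2). Eliminating shape1 = μs,
μs − 1 = m(s−2) ⇒ s(μ−m) = 1−2m ⇒ s = -0.20/-0.008 = 25.0000.
So shape1 = μs = 14.80, shape2 = (1−μ)s = 10.20.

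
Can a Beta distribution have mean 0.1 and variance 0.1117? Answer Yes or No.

No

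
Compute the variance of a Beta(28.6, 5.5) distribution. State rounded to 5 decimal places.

0.00385

μ = 28.6/34.1 = 0.838710; Var = μ(1−μ)/(α+β+1) = 0.1352758/35.1 = 0.00385.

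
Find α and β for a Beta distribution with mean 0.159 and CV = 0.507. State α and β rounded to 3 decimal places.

Var = (CV·μ)² = (0.507×0.159)² = 0.006498.
α+β = μ(1−μ)/Var − 1 = 0.133719/0.006498 − 1 = 19.5770.
Thus α = 0.159·19.5770 = 3.113 and β = 0.841·19.5770 = 16.464.

α = 3.113, β = 16.464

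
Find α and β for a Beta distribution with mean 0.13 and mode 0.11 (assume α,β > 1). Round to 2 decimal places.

α = 5.07, β = 33.93

Let s = α+β. Mean gives α = μs = 0.13s; mode gives (α−1)/(s−2) = 0.11.
Substituting: 0.13s − 1 = 0.11(s−2) = 0.11s − 0.22, so 0.02s = 0.78 and s = 39.0000.
Then α = 0.13×39.0000 = 5.07 and β = s−α = 33.93.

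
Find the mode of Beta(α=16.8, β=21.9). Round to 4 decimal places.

0.4305

The density x^(α−1)(1−x)^(β−1) is maximised at (α−1)/(α+β−2) = 15.8/36.7 = 0.4305.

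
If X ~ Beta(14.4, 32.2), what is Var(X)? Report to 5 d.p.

α+β = 46.6 and αβ = 463.68, so Var = αβ/[(α+β)²(α+β+1)] = 463.68/103366.256 = 0.00449.

0.00449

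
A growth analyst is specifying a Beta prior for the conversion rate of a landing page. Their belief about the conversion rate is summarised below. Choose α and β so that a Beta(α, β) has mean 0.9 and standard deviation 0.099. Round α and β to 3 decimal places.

α = 7.364, β = 0.818

First σ² = 0.009801. Setting α = μn, β = (1−μ)n with n = α+β,
μ(1−μ)/(n+1) = 0.009801 ⇒ n+1 = 0.09/0.009801 = 9.1827 ⇒ n = 8.1827.
Hence α = 0.9×8.1827 = 7.364, β = 0.1×8.1827 = 0.818.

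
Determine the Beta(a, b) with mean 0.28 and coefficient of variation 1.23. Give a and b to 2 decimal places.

σ = CV·μ = 1.23×0.28 = 0.34440, so σ² = 0.118611.
s+1 = μ(1−μ)/σ² = 0.2016/0.118611 = 1.6997, so s = a+b = 0.6997.
a = μs = 0.20, b = (1−μ)s = 0.50.

a = 0.20, b = 0.50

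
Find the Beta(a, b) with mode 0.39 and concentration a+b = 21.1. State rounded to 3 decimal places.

Mode = (a−1)/(κ−2) with κ = a+b, so a−1 = 0.39·19.1 = 7.449.
a = 8.449; b = κ − a = 12.651.

a = 8.449, b = 12.651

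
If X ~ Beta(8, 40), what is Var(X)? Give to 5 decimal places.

0.00283

μ = 8/48 = 0.166667; Var = μ(1−μ)/(α+β+1) = 0.1388889/49 = 0.00283.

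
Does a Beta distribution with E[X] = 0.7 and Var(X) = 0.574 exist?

The Beta variance bound is σ² < μ(1−μ).
Here μ(1−μ) = 0.7×0.3 = 0.21, and 0.574 ≥ 0.21.

No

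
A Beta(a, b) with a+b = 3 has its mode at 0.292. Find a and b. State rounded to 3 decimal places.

For a,b>1 the mode is (a−1)/(a+b−2), so a = mode·(κ−2)+1 = 0.292×1+1 = 1.292.
And b = (1−mode)·(κ−2)+1 = 0.708×1+1 = 1.708.

a = 1.292, b = 1.708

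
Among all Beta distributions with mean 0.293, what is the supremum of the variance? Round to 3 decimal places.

0.207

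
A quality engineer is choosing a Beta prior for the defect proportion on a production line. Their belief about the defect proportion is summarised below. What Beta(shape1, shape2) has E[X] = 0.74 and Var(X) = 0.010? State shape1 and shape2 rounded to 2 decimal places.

shape1 = 13.50, shape2 = 4.74

Let s = shape1+shape2. The Beta variance is μ(1−μ)/(s+1).
So s+1 = μ(1−μ)/σ² = (0.74×0.26)/0.010 = 0.1924/0.010 = 19.2400, giving s = 18.2400.
Then shape1 = μs = 0.74×18.2400 = 13.50 and shape2 = (1−μ)s = 0.26×18.2400 = 4.74.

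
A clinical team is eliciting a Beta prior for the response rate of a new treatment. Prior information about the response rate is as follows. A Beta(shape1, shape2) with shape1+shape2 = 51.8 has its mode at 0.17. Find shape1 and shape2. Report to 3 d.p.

shape1 = 9.466, shape2 = 42.334

Mode = (shape1−1)/(κ−2) with κ = shape1+shape2, so shape1−1 = 0.17·49.8 = 8.466.
shape1 = 9.466; shape2 = κ − shape1 = 42.334.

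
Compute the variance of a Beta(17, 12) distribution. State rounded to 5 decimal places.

0.00809

Var = αβ/[(α+β)²(α+β+1)] = (17×12)/(29²×30) = 204/25230 = 0.00809.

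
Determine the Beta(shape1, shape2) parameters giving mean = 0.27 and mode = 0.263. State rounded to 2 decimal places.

Let s = shape1+shape2. Mean gives shape1 = μs = 0.27s; mode gives (shape1−1)/(s−2) = 0.263.
Substituting: 0.27s − 1 = 0.263(s−2) = 0.263s − 0.526, so 0.007s = 0.474 and s = 67.7143.
Then shape1 = 0.27×67.7143 = 18.28 and shape2 = s−shape1 = 49.43.

shape1 = 18.28, shape2 = 49.43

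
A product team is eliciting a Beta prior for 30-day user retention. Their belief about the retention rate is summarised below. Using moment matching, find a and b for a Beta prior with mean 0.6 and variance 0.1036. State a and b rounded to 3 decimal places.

a = 0.790, b = 0.527

By moment matching, a+b = μ(1−μ)/σ² − 1 = (0.6·0.4)/0.1036 − 1 = 2.3166 − 1 = 1.3166.
Since a/(a+b) = μ, a = 0.6·1.3166 = 0.790 and b = 0.4·1.3166 = 0.527.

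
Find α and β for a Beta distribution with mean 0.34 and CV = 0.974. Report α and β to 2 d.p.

α = 0.36, β = 0.69

σ = CV·μ = 0.974×0.34 = 0.33116, so σ² = 0.109667.
s+1 = μ(1−μ)/σ² = 0.2244/0.109667 = 2.0462, so s = α+β = 1.0462.
α = μs = 0.36, β = (1−μ)s = 0.69.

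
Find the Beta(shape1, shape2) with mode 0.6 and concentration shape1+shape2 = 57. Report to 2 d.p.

shape1 = 34.00, shape2 = 23.00

For shape1,shape2>1 the mode is (shape1−1)/(shape1+shape2−2), so shape1 = mode·(κ−2)+1 = 0.6×55+1 = 34.00.
And shape2 = (1−mode)·(κ−2)+1 = 0.4×55+1 = 23.00.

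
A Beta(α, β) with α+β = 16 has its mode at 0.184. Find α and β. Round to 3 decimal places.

Mode = (α−1)/(κ−2) with κ = α+β, so α−1 = 0.184·14 = 2.576.
α = 3.576; β = κ − α = 12.424.

α = 3.576, β = 12.424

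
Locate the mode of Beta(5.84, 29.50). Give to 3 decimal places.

With α,β > 1, mode = (α−1)/(α+β−2) = 4.84/33.34 = 0.145.

0.145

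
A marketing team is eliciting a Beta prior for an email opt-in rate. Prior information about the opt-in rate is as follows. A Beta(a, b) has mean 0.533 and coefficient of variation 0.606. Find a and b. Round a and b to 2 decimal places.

σ = CV·μ = 0.606×0.533 = 0.32300, so σ² = 0.104328.
s+1 = μ(1−μ)/σ² = 0.248911/0.104328 = 2.3859, so s = a+b = 1.3859.
a = μs = 0.74, b = (1−μ)s = 0.65.

a = 0.74, b = 0.65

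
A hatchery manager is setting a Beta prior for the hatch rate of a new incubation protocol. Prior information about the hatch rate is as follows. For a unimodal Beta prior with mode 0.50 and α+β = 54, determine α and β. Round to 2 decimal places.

Since the density peak of Beta(α,β) is at (α−1)/(α+β−2),
α = 1 + 0.50(54−2) = 27.00 and β = 54 − 27.00 = 27.00.

α = 27.00, β = 27.00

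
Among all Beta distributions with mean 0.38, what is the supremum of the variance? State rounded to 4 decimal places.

For fixed mean μ the Beta variance is μ(1−μ)/(α+β+1), increasing as α+β decreases.
Its least upper bound (not attained) is μ(1−μ) = 0.38·0.62 = 0.2356.

0.2356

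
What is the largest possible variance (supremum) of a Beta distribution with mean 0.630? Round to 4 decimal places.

0.2331

Var = μ(1−μ)/(α+β+1), which approaches μ(1−μ) as α+β → 0.
So the supremum is μ(1−μ) = 0.630×0.370 = 0.2331.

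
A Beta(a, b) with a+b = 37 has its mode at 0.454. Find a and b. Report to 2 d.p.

a = 16.89, b = 20.11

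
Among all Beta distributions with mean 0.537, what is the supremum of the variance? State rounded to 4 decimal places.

For fixed mean μ the Beta variance is μ(1−μ)/(α+β+1), increasing as α+β decreases.
Its least upper bound (not attained) is μ(1−μ) = 0.537·0.463 = 0.2486.

0.2486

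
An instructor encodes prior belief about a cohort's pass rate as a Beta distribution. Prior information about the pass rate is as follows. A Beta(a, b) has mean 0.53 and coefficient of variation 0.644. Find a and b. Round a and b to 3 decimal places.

a = 0.603, b = 0.535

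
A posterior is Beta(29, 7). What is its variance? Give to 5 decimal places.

α+β = 36 and αβ = 203, so Var = αβ/[(α+β)²(α+β+1)] = 203/47952 = 0.00423.

0.00423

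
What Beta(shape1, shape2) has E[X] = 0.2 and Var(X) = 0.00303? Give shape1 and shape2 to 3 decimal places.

Write ν = shape1+shape2; then shape1 = μν and Var = μ(1−μ)/(ν+1).
ν = μ(1−μ)/Var − 1 = 0.16/0.00303 − 1 = 51.8053.
shape1 = 0.2·51.8053 = 10.361, shape2 = 0.8·51.8053 = 41.444.

shape1 = 10.361, shape2 = 41.444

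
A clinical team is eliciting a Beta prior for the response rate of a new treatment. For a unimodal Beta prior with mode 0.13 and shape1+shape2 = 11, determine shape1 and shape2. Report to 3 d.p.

Mode = (shape1−1)/(κ−2) with κ = shape1+shape2, so shape1−1 = 0.13·9 = 1.170.
shape1 = 2.170; shape2 = κ − shape1 = 8.830.

shape1 = 2.170, shape2 = 8.830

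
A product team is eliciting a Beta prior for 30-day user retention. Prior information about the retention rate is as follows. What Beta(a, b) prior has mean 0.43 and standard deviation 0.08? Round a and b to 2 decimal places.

a = 16.04, b = 21.26

First σ² = 0.0064. Setting a = μn, b = (1−μ)n with n = a+b,
μ(1−μ)/(n+1) = 0.0064 ⇒ n+1 = 0.2451/0.0064 = 38.2969 ⇒ n = 37.2969.
Hence a = 0.43×37.2969 = 16.04, b = 0.57×37.2969 = 21.26.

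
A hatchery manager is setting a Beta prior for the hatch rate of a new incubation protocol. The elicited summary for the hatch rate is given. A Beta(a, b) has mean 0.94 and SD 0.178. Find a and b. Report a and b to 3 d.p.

Variance = 0.178² = 0.031684. The moment-matching identity a+b = μ(1−μ)/Var − 1 gives
a+b = 0.0564/0.031684 − 1 = 0.7801, so a = μ·0.7801 = 0.733 and b = (1−μ)·0.7801 = 0.047.

a = 0.733, b = 0.047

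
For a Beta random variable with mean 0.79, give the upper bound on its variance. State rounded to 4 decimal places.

For fixed mean μ the Beta variance is μ(1−μ)/(α+β+1), increasing as α+β decreases.
Its least upper bound (not attained) is μ(1−μ) = 0.79·0.21 = 0.1659.

0.1659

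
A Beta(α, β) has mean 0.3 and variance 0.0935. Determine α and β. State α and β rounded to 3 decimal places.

Write ν = α+β; then α = μν and Var = μ(1−μ)/(ν+1).
ν = μ(1−μ)/Var − 1 = 0.21/0.0935 − 1 = 1.2460.
α = 0.3·1.2460 = 0.374, β = 0.7·1.2460 = 0.872.

α = 0.374, β = 0.872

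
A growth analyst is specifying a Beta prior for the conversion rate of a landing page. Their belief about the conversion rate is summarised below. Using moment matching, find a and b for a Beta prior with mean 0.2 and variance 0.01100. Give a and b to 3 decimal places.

Let s = a+b. The Beta variance is μ(1−μ)/(s+1).
So s+1 = μ(1−μ)/σ² = (0.2×0.8)/0.01100 = 0.16/0.01100 = 14.5455, giving s = 13.5455.
Then a = μs = 0.2×13.5455 = 2.709 and b = (1−μ)s = 0.8×13.5455 = 10.836.

a = 2.709, b = 10.836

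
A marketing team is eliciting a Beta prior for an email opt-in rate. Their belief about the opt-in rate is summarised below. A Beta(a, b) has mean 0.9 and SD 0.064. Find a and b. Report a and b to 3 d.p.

First σ² = 0.004096. Setting a = μn, b = (1−μ)n with n = a+b,
μ(1−μ)/(n+1) = 0.004096 ⇒ n+1 = 0.09/0.004096 = 21.9727 ⇒ n = 20.9727.
Hence a = 0.9×20.9727 = 18.875, b = 0.1×20.9727 = 2.097.

a = 18.875, b = 2.097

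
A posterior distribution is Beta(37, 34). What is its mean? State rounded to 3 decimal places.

0.521

The Beta mean is α/(α+β) = 37/(37+34) = 0.521.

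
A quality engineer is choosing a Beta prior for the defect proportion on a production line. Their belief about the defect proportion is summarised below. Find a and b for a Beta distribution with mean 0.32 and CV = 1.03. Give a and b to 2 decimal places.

a = 0.32, b = 0.68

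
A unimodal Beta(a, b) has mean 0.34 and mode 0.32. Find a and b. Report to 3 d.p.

a = 6.120, b = 11.880

With s = a+b: μ = a/s and mode = (a−1)/(s−2). Eliminating a = μs,
μs − 1 = m(s−2) ⇒ s(μ−m) = 1−2m ⇒ s = 0.36/0.02 = 18.0000.
So a = μs = 6.120, b = (1−μ)s = 11.880.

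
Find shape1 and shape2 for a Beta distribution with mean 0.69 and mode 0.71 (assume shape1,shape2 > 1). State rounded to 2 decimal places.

shape1 = 14.49, shape2 = 6.51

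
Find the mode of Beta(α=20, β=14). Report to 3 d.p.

With α,β > 1, mode = (α−1)/(α+β−2) = 19/32 = 0.594.

0.594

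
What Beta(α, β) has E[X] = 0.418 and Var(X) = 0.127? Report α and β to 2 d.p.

α = 0.38, β = 0.53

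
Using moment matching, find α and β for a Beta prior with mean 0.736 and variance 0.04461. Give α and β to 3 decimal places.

α = 2.470, β = 0.886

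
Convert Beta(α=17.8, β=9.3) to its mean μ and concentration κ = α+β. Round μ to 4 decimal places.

μ = 0.6568, κ = 27.1

κ = α+β = 17.8+9.3 = 27.1; μ = α/κ = 17.8/27.1 = 0.6568.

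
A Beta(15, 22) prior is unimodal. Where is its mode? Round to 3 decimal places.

0.400

The density x^(α−1)(1−x)^(β−1) is maximised at (α−1)/(α+β−2) = 14/35 = 0.400.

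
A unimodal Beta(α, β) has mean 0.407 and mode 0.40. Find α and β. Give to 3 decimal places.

α = 11.629, β = 16.943

Let s = α+β. Mean gives α = μs = 0.407s; mode gives (α−1)/(s−2) = 0.40.
Substituting: 0.407s − 1 = 0.40(s−2) = 0.40s − 0.80, so 0.007s = 0.20 and s = 28.5714.
Then α = 0.407×28.5714 = 11.629 and β = s−α = 16.943.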